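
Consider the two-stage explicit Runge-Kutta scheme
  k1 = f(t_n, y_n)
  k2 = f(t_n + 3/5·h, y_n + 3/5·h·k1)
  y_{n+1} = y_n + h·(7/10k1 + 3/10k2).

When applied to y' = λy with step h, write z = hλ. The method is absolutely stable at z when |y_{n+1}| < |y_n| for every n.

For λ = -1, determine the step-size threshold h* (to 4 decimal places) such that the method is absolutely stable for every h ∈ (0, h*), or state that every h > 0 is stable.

On y'=λy, z=hλ:
  k1=λy_n ⇒ h·k1=z·y_n;  k2=λ(1+3/5z)y_n ⇒ h·k2=z(1+3/5z)y_n
  y_{n+1}/y_n = 1 + 7/10z + 3/10z(1+3/5z) = 1 + z + 9/50z²
  ⇒ R(z) = 1 + z + 9/50z².

Need |R(x)|<1, x<0.
x=-0.63: |R|=0.4414
R=1: x+9/50x²=0 ⇒ x=−50/9=-5.5556; min R=1−1/(4·9/50)=-0.3889>−1
Confirm numerically:
  x=-4.589: |R|=0.20161 <1
  x=-3.892: |R|=0.16542 <1
  x=-2.503: |R|=0.37530 <1
  x=-5.970: |R|=1.44536 >1
  x=-5.909: |R|=1.37593 >1
  x=-5.891: |R|=1.35570 >1
Stable set (-5.5556, 0).

(-5.5556,0); λ=-1 ⇒ h* = (50/9)/1 = 5.5556.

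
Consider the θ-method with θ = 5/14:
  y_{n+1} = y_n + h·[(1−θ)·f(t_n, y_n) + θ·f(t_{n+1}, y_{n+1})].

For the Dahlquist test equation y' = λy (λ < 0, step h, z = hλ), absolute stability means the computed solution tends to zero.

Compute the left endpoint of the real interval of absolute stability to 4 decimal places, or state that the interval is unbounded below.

z* = -7.0000.

On y'=λy, z=hλ:
  y_{n+1} = y_n + z·[9/14·y_n + 5/14·y_{n+1}] ⇒ (1 − 5/14z)y_{n+1} = (1 + 9/14z)y_n
  R(z) = (1 + 9/14z)/(1 − 5/14z).

Find x<0 with |R(x)|<1.
x=-1.65: |R|=0.0382
R=−1: 1+9/14x = −1+5/14x ⇒ -2/7x=2 ⇒ x=2/(-2/7)=-7.0000
Confirm numerically:
  x=-6.375: |R|=0.94550 <1
  x=-4.834: |R|=0.77302 <1
  x=-3.356: |R|=0.52645 <1
  x=-7.294: |R|=1.02330 >1
  x=-7.136: |R|=1.01095 >1
Interval (-7.0000, 0).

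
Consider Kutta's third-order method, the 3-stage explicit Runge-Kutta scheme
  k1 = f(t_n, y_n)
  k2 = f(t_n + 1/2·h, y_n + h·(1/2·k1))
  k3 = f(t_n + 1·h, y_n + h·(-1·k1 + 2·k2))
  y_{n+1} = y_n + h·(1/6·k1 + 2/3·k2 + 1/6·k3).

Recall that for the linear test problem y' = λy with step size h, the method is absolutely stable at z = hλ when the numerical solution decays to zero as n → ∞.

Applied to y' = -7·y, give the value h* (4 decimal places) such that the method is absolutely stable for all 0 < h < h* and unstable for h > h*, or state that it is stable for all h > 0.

(-2.5127,0); λ=-7 ⇒ h* = 0.3590.

With y'=λy (z=hλ):
  order 3, 3-stage ⇒ R(z)=1+z+z^2/2+z^3/6
  (e.g. R(-1.46)=0.08711, |R|=0.08711)

Need |R(x)|<1, x<0.
x=-1.46: |R|=0.0871
|R(-1.27)|=0.1951 |R(-1.26)|=0.2004 |R(-0.83)|=0.4192
Bisect:
  x_lo=-3.1754 |R|=2.4701  x_hi=-0.3781 |R|=0.6844
  mid=-1.77675 |R|=0.13315 →hi
  mid=-2.47606 |R|=0.94070 →hi
  mid=-2.82572 |R|=1.59379 →lo
  mid=-2.65089 |R|=1.24201 →lo
  mid=-2.56348 |R|=1.08538 →lo
  mid=-2.51977 |R|=1.01159 →lo
  mid=-2.49792 |R|=0.97578 →hi
  mid=-2.50884 |R|=0.99360 →hi
  ...
  [-2.51277,-2.51260] ⇒ x*=-2.5127
Stable set (-2.5127, 0).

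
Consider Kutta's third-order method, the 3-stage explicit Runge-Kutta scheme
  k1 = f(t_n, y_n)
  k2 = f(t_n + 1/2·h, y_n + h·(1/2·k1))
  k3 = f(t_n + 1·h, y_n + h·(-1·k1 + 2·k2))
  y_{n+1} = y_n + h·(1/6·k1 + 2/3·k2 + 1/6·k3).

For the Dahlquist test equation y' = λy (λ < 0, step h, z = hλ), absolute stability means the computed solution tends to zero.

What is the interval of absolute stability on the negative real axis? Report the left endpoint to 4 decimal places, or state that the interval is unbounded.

Set f=λy, z=hλ:
  order 3, 3-stage ⇒ R(z)=1+z+z^2/2+z^3/6
  (e.g. R(-0.46)=0.62958, |R|=0.62958)

Need |R(x)|<1, x<0.
x=-0.46: |R|=0.6296
|R(-2.33)|=0.7238 |R(-2.05)|=0.3846 |R(-1.62)|=0.0164
Bisect:
  x_lo=-3.3458 |R|=2.9909  x_hi=-0.2580 |R|=0.7725
  mid=-1.80188 |R|=0.15354 →hi
  mid=-2.57384 |R|=1.10330 →lo
  mid=-2.18786 |R|=0.53994 →hi
  mid=-2.38085 |R|=0.79591 →hi
  mid=-2.47734 |R|=0.94273 →hi
  mid=-2.52559 |R|=1.02124 →lo
  mid=-2.50146 |R|=0.98155 →hi
  mid=-2.51353 |R|=1.00128 →lo
  mid=-2.50750 |R|=0.99139 →hi
  ...
  [-2.51277,-2.51258] ⇒ x*=-2.5127
So |R|<1 on (-2.5127, 0).

(-2.5127, 0).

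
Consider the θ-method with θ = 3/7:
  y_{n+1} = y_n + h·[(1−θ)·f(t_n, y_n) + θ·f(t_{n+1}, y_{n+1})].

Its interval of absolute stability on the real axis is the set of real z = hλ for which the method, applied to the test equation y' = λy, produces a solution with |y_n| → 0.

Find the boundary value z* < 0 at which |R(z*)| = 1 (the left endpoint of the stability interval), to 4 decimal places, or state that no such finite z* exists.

z* = -14.0000.

On y'=λy, z=hλ:
  y_{n+1} = y_n + z·[4/7·y_n + 3/7·y_{n+1}] ⇒ (1 − 3/7z)y_{n+1} = (1 + 4/7z)y_n
  ⇒ R(z) = (1 + 4/7z)/(1 − 3/7z).

Find x<0 with |R(x)|<1.
x=-1.25: |R|=0.1860
R=−1: 1+4/7x = −1+3/7x ⇒ -1/7x=2 ⇒ x=2/(-1/7)=-14.0000
Confirm numerically:
  x=-13.354: |R|=0.98627 <1
  x=-11.447: |R|=0.93825 <1
  x=-8.827: |R|=0.84549 <1
  x=-8.747: |R|=0.84197 <1
  x=-14.544: |R|=1.01074 >1
  x=-14.273: |R|=1.00548 >1
  x=-14.036: |R|=1.00073 >1
Stable set (-14.0000, 0).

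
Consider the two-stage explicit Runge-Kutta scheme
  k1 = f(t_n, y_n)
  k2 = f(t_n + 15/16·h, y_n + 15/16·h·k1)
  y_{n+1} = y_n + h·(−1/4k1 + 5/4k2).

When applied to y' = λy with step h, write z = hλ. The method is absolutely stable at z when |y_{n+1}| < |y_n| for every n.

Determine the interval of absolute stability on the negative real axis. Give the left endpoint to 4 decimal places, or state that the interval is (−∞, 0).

z∈(-0.8533,0).

Set f=λy, z=hλ:
  k1=λy_n ⇒ h·k1=z·y_n;  k2=λ(1+15/16z)y_n ⇒ h·k2=z(1+15/16z)y_n
  y_{n+1}/y_n = 1 − 1/4z + 5/4z(1+15/16z) = 1 + z + 75/64z²
  so R(z) = 1 + z + 75/64z².

Solve |R(x)|<1 on ℝ⁻.
x=-0.35: |R|=0.7936
R=1: x+75/64x²=0 ⇒ x=−64/75=-0.8533; min R=1−1/(4·75/64)=0.7867>−1
Confirm numerically:
  x=-0.772: |R|=0.92642 <1
  x=-0.668: |R|=0.85492 <1
  x=-0.662: |R|=0.85157 <1
  x=-1.226: |R|=1.53542 >1
  x=-0.917: |R|=1.06842 >1
Interval (-0.8533, 0).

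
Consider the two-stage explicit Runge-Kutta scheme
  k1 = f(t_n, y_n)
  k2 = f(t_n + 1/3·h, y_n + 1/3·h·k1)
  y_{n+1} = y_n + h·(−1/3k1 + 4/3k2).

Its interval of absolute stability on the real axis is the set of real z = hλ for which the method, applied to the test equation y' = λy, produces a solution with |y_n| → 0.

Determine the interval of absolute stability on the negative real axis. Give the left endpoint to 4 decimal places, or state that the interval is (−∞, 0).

z∈(-2.2500,0).

Set f=λy, z=hλ:
  k1=λy_n ⇒ h·k1=z·y_n;  k2=λ(1+1/3z)y_n ⇒ h·k2=z(1+1/3z)y_n
  y_{n+1}/y_n = 1 − 1/3z + 4/3z(1+1/3z) = 1 + z + 4/9z²
  so R(z) = 1 + z + 4/9z².

Find x<0 with |R(x)|<1.
x=-1.49: |R|=0.4967
R=1: x+4/9x²=0 ⇒ x=−9/4=-2.2500; min R=1−1/(4·4/9)=0.4375>−1
Confirm numerically:
  x=-1.403: |R|=0.47185 <1
  x=-1.176: |R|=0.43866 <1
  x=-0.992: |R|=0.44536 <1
  x=-0.901: |R|=0.45980 <1
  x=-2.763: |R|=1.62996 >1
  x=-2.543: |R|=1.33116 >1
  x=-2.295: |R|=1.04590 >1
Stable set (-2.2500, 0).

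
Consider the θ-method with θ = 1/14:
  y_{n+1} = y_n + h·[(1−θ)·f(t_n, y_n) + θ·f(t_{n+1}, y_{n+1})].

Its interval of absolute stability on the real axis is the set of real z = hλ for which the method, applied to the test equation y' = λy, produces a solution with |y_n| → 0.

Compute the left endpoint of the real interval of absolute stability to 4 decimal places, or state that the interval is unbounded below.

Test eqn y'=λy, z=hλ:
  y_{n+1} = y_n + z·[13/14·y_n + 1/14·y_{n+1}] ⇒ (1 − 1/14z)y_{n+1} = (1 + 13/14z)y_n
  Hence R(z) = (1 + 13/14z)/(1 − 1/14z).

Find x<0 with |R(x)|<1.
x=-1.35: |R|=0.2313
R=−1: 1+13/14x = −1+1/14x ⇒ -6/7x=2 ⇒ x=2/(-6/7)=-2.3333
Confirm numerically:
  x=-2.136: |R|=0.85325 <1
  x=-2.073: |R|=0.80564 <1
  x=-1.709: |R|=0.52308 <1
  x=-1.031: |R|=0.03972 <1
  x=-2.861: |R|=1.37554 >1
  x=-2.733: |R|=1.28662 >1
  x=-2.530: |R|=1.14277 >1
Stable set (-2.3333, 0).

left endpoint -2.3333.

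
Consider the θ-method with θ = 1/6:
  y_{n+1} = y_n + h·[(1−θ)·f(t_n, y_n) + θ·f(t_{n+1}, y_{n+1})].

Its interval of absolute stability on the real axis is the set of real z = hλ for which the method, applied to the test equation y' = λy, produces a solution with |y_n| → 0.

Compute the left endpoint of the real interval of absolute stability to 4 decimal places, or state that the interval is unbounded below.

left endpoint -3.0000.

Test eqn y'=λy, z=hλ:
  y_{n+1} = y_n + z·[5/6·y_n + 1/6·y_{n+1}] ⇒ (1 − 1/6z)y_{n+1} = (1 + 5/6z)y_n
  ⇒ R(z) = (1 + 5/6z)/(1 − 1/6z).

Solve |R(x)|<1 on ℝ⁻.
x=-0.6: |R|=0.4545
R=−1: 1+5/6x = −1+1/6x ⇒ -2/3x=2 ⇒ x=2/(-2/3)=-3.0000
Confirm numerically:
  x=-2.255: |R|=0.63901 <1
  x=-2.123: |R|=0.56814 <1
  x=-1.756: |R|=0.35843 <1
  x=-1.237: |R|=0.02556 <1
  x=-3.501: |R|=1.21093 >1
  x=-3.255: |R|=1.11021 >1
  x=-3.217: |R|=1.09417 >1
Interval (-3.0000, 0).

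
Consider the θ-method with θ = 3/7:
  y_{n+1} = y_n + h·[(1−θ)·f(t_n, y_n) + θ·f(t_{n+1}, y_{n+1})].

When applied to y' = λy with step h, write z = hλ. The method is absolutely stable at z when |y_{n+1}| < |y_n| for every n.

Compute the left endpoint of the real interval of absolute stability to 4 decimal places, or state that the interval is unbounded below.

Test eqn y'=λy, z=hλ:
  y_{n+1} = y_n + z·[4/7·y_n + 3/7·y_{n+1}] ⇒ (1 − 3/7z)y_{n+1} = (1 + 4/7z)y_n
  ⇒ R(z) = (1 + 4/7z)/(1 − 3/7z).

Need |R(x)|<1, x<0.
x=-0.81: |R|=0.3987
R=−1: 1+4/7x = −1+3/7x ⇒ -1/7x=2 ⇒ x=2/(-1/7)=-14.0000
Confirm numerically:
  x=-12.883: |R|=0.97553 <1
  x=-12.082: |R|=0.95565 <1
  x=-11.688: |R|=0.94504 <1
  x=-14.181: |R|=1.00365 >1
  x=-14.085: |R|=1.00173 >1
  x=-14.053: |R|=1.00108 >1
Interval (-14.0000, 0).

left endpoint -14.0000.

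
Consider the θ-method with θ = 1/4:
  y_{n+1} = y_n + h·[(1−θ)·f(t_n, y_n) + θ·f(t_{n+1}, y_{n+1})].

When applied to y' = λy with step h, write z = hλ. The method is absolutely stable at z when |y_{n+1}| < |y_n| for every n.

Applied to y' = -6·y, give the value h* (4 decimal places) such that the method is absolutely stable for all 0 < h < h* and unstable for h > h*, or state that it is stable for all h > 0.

With y'=λy (z=hλ):
  y_{n+1} = y_n + z·[3/4·y_n + 1/4·y_{n+1}] ⇒ (1 − 1/4z)y_{n+1} = (1 + 3/4z)y_n
  so R(z) = (1 + 3/4z)/(1 − 1/4z).

Boundary: |R(x)|=1, x<0.
x=-0.62: |R|=0.4632
R=−1: 1+3/4x = −1+1/4x ⇒ -1/2x=2 ⇒ x=2/(-1/2)=-4.0000
Confirm numerically:
  x=-3.811: |R|=0.95161 <1
  x=-2.817: |R|=0.65293 <1
  x=-2.374: |R|=0.48980 <1
  x=-4.421: |R|=1.09999 >1
  x=-4.157: |R|=1.03849 >1
  x=-4.029: |R|=1.00722 >1
So |R|<1 on (-4.0000, 0).

(-4.0000,0); λ=-6 ⇒ h* = (4)/6 = 0.6667.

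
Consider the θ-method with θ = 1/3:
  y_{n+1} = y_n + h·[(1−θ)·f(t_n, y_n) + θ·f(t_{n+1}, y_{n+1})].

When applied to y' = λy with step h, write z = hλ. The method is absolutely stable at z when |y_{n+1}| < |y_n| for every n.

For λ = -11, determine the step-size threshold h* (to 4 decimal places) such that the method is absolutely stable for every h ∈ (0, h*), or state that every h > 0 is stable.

Test eqn y'=λy, z=hλ:
  y_{n+1} = y_n + z·[2/3·y_n + 1/3·y_{n+1}] ⇒ (1 − 1/3z)y_{n+1} = (1 + 2/3z)y_n
  Hence R(z) = (1 + 2/3z)/(1 − 1/3z).

Find x<0 with |R(x)|<1.
x=-1.24: |R|=0.1226
R=−1: 1+2/3x = −1+1/3x ⇒ -1/3x=2 ⇒ x=2/(-1/3)=-6.0000
Confirm numerically:
  x=-5.114: |R|=0.89081 <1
  x=-4.591: |R|=0.81439 <1
  x=-3.164: |R|=0.53991 <1
  x=-2.424: |R|=0.34071 <1
  x=-6.553: |R|=1.05789 >1
  x=-6.498: |R|=1.05243 >1
So |R|<1 on (-6.0000, 0).

(-6.0000,0); λ=-11 ⇒ h* = (6)/11 = 0.5455.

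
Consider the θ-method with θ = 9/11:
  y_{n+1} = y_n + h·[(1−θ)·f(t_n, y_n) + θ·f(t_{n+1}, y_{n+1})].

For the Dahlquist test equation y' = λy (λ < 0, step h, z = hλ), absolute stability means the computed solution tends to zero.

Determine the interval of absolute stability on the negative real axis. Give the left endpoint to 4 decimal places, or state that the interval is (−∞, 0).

interval (−∞, 0).

With y'=λy (z=hλ):
  y_{n+1} = y_n + z·[2/11·y_n + 9/11·y_{n+1}] ⇒ (1 − 9/11z)y_{n+1} = (1 + 2/11z)y_n
  R(z) = (1 + 2/11z)/(1 − 9/11z).

Find x<0 with |R(x)|<1.
x=-0.33: |R|=0.7402
x=-2: |R|=0.2414
x=-10: |R|=0.0891
x=-100: |R|=0.2075
θ=9/11≥1/2 ⇒ |1+2/11x|<|1−9/11x| ∀x<0 ⇒ unbounded interval.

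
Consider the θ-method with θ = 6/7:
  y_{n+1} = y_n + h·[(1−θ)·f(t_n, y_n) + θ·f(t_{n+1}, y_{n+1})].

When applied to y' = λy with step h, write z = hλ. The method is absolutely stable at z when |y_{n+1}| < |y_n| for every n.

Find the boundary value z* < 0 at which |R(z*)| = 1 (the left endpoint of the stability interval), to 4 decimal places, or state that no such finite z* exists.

(−∞, 0) — no finite endpoint.

Set f=λy, z=hλ:
  y_{n+1} = y_n + z·[1/7·y_n + 6/7·y_{n+1}] ⇒ (1 − 6/7z)y_{n+1} = (1 + 1/7z)y_n
  Hence R(z) = (1 + 1/7z)/(1 − 6/7z).

Need |R(x)|<1, x<0.
x=-1.46: |R|=0.3515
x=-2: |R|=0.2632
x=-10: |R|=0.0448
x=-100: |R|=0.1532
θ=6/7≥1/2 ⇒ |1+1/7x|<|1−6/7x| ∀x<0 ⇒ interval (−∞,0).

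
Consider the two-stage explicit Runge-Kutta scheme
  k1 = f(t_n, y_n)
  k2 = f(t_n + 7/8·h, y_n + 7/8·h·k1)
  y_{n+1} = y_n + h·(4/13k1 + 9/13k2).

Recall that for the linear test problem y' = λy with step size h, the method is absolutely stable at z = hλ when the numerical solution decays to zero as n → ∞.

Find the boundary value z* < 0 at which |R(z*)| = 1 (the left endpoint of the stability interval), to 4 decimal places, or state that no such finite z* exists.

z* = -1.6508.

Set f=λy, z=hλ:
  k1=λy_n ⇒ h·k1=z·y_n;  k2=λ(1+7/8z)y_n ⇒ h·k2=z(1+7/8z)y_n
  y_{n+1}/y_n = 1 + 4/13z + 9/13z(1+7/8z) = 1 + z + 63/104z²
  R(z) = 1 + z + 63/104z².

Need |R(x)|<1, x<0.
x=-1.57: |R|=0.9232
R=1: x+63/104x²=0 ⇒ x=−104/63=-1.6508; min R=1−1/(4·63/104)=0.5873>−1
Confirm numerically:
  x=-1.407: |R|=0.79221 <1
  x=-1.292: |R|=0.71919 <1
  x=-1.042: |R|=0.61572 <1
  x=-2.106: |R|=1.58073 >1
  x=-1.672: |R|=1.02148 >1
Interval (-1.6508, 0).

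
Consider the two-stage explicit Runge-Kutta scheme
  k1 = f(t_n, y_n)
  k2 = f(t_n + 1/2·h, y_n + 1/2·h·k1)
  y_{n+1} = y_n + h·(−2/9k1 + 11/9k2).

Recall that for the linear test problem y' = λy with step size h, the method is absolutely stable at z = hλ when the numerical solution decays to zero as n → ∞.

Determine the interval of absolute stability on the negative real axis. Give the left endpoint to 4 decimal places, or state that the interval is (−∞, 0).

(-1.6364, 0).

Set f=λy, z=hλ:
  k1=λy_n ⇒ h·k1=z·y_n;  k2=λ(1+1/2z)y_n ⇒ h·k2=z(1+1/2z)y_n
  y_{n+1}/y_n = 1 − 2/9z + 11/9z(1+1/2z) = 1 + z + 11/18z²
  R(z) = 1 + z + 11/18z².

Solve |R(x)|<1 on ℝ⁻.
x=-0.31: |R|=0.7487
R=1: x+11/18x²=0 ⇒ x=−18/11=-1.6364; min R=1−1/(4·11/18)=0.5909>−1
Confirm numerically:
  x=-1.589: |R|=0.95401 <1
  x=-1.540: |R|=0.90931 <1
  x=-1.204: |R|=0.68188 <1
  x=-1.180: |R|=0.67091 <1
  x=-2.229: |R|=1.80727 >1
  x=-2.156: |R|=1.68465 >1
  x=-2.114: |R|=1.61705 >1
Interval (-1.6364, 0).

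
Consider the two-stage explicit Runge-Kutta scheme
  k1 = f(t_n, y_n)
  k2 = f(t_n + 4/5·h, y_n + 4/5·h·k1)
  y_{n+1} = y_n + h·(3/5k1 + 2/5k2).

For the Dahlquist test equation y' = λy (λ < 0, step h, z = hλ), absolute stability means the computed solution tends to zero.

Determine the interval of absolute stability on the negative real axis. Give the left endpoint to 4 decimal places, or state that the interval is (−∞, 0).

With y'=λy (z=hλ):
  k1=λy_n ⇒ h·k1=z·y_n;  k2=λ(1+4/5z)y_n ⇒ h·k2=z(1+4/5z)y_n
  y_{n+1}/y_n = 1 + 3/5z + 2/5z(1+4/5z) = 1 + z + 8/25z²
  ⇒ R(z) = 1 + z + 8/25z².

Find x<0 with |R(x)|<1.
x=-1.29: |R|=0.2425
R=1: x+8/25x²=0 ⇒ x=−25/8=-3.1250; min R=1−1/(4·8/25)=0.2188>−1
Confirm numerically:
  x=-2.073: |R|=0.30215 <1
  x=-1.784: |R|=0.23445 <1
  x=-1.738: |R|=0.22861 <1
  x=-3.568: |R|=1.50580 >1
  x=-3.545: |R|=1.47645 >1
Stable set (-3.1250, 0).

(-3.1250, 0).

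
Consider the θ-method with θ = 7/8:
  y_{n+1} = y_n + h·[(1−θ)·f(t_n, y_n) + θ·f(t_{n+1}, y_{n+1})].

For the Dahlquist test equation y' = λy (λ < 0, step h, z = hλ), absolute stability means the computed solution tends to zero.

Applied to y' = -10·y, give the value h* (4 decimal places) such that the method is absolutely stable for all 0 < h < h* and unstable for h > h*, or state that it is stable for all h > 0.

interval (−∞, 0). Any h>0 works for λ=-10.

On y'=λy, z=hλ:
  y_{n+1} = y_n + z·[1/8·y_n + 7/8·y_{n+1}] ⇒ (1 − 7/8z)y_{n+1} = (1 + 1/8z)y_n
  Hence R(z) = (1 + 1/8z)/(1 − 7/8z).

Solve |R(x)|<1 on ℝ⁻.
x=-1.38: |R|=0.3749
x=-2: |R|=0.2727
x=-10: |R|=0.0256
x=-100: |R|=0.1299
θ=7/8≥1/2 ⇒ |1+1/8x|<|1−7/8x| ∀x<0 ⇒ stable on all of ℝ⁻.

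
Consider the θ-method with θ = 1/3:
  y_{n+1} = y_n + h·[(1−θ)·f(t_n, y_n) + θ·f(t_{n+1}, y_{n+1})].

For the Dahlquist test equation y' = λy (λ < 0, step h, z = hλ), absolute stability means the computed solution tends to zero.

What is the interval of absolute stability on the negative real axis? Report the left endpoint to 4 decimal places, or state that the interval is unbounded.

Test eqn y'=λy, z=hλ:
  y_{n+1} = y_n + z·[2/3·y_n + 1/3·y_{n+1}] ⇒ (1 − 1/3z)y_{n+1} = (1 + 2/3z)y_n
  ⇒ R(z) = (1 + 2/3z)/(1 − 1/3z).

Solve |R(x)|<1 on ℝ⁻.
x=-1.41: |R|=0.0408
R=−1: 1+2/3x = −1+1/3x ⇒ -1/3x=2 ⇒ x=2/(-1/3)=-6.0000
Confirm numerically:
  x=-5.696: |R|=0.96504 <1
  x=-5.673: |R|=0.96230 <1
  x=-5.278: |R|=0.91278 <1
  x=-3.098: |R|=0.52411 <1
  x=-6.439: |R|=1.04651 >1
  x=-6.056: |R|=1.00618 >1
So |R|<1 on (-6.0000, 0).

z∈(-6.0000,0).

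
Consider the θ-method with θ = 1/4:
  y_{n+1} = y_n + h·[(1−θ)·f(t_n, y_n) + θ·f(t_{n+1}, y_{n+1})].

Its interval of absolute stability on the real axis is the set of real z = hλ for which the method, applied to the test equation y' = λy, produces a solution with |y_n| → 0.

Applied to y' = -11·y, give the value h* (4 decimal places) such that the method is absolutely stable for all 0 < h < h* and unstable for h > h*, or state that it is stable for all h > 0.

(-4.0000,0); λ=-11 ⇒ h* = (4)/11 = 0.3636.

On y'=λy, z=hλ:
  y_{n+1} = y_n + z·[3/4·y_n + 1/4·y_{n+1}] ⇒ (1 − 1/4z)y_{n+1} = (1 + 3/4z)y_n
  R(z) = (1 + 3/4z)/(1 − 1/4z).

Find x<0 with |R(x)|<1.
x=-0.67: |R|=0.4261
R=−1: 1+3/4x = −1+1/4x ⇒ -1/2x=2 ⇒ x=2/(-1/2)=-4.0000
Confirm numerically:
  x=-3.076: |R|=0.73884 <1
  x=-2.877: |R|=0.67340 <1
  x=-2.311: |R|=0.46474 <1
  x=-1.895: |R|=0.28584 <1
  x=-4.399: |R|=1.09501 >1
  x=-4.318: |R|=1.07646 >1
Stable set (-4.0000, 0).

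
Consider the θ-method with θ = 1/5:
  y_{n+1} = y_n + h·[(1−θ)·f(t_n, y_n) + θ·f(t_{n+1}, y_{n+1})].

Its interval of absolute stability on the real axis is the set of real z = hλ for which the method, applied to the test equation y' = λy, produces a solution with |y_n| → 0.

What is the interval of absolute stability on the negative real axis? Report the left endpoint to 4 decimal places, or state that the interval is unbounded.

Set f=λy, z=hλ:
  y_{n+1} = y_n + z·[4/5·y_n + 1/5·y_{n+1}] ⇒ (1 − 1/5z)y_{n+1} = (1 + 4/5z)y_n
  ⇒ R(z) = (1 + 4/5z)/(1 − 1/5z).

Solve |R(x)|<1 on ℝ⁻.
x=-0.54: |R|=0.5126
R=−1: 1+4/5x = −1+1/5x ⇒ -3/5x=2 ⇒ x=2/(-3/5)=-3.3333
Confirm numerically:
  x=-3.007: |R|=0.87773 <1
  x=-2.749: |R|=0.77378 <1
  x=-2.707: |R|=0.75620 <1
  x=-2.397: |R|=0.62025 <1
  x=-3.721: |R|=1.13336 >1
  x=-3.554: |R|=1.07739 >1
  x=-3.496: |R|=1.05744 >1
Stable set (-3.3333, 0).

(-3.3333, 0).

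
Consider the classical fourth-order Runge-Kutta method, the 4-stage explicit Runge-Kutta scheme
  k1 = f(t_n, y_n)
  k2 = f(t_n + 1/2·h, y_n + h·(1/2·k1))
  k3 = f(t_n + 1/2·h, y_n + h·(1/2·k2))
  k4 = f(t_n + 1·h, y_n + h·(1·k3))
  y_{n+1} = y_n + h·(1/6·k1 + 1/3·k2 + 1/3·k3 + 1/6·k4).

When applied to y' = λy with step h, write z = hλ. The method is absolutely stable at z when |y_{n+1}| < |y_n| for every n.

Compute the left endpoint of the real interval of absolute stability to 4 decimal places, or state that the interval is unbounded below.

On y'=λy, z=hλ:
  order 4, 4-stage ⇒ R(z)=1+z+z^2/2+z^3/6+z^4/24
  (e.g. R(-0.53)=0.58892, |R|=0.58892)

Find x<0 with |R(x)|<1.
x=-0.53: |R|=0.5889
|R(-2.8)|=1.0224 |R(-1.32)|=0.2944 |R(-0.93)|=0.3996
Bisect:
  x_lo=-3.3138 |R|=2.1365  x_hi=-0.2768 |R|=0.7583
  mid=-1.79529 |R|=0.28469 →hi
  mid=-2.55456 |R|=0.70432 →hi
  mid=-2.93419 |R|=1.24870 →lo
  mid=-2.74437 |R|=0.94004 →hi
  mid=-2.83928 |R|=1.08449 →lo
  mid=-2.79183 |R|=1.00990 →lo
  mid=-2.76810 |R|=0.97439 →hi
  mid=-2.77996 |R|=0.99199 →hi
  ...
  [-2.78534,-2.78515] ⇒ x*=-2.7853
Stable set (-2.7853, 0).

z* = -2.7853.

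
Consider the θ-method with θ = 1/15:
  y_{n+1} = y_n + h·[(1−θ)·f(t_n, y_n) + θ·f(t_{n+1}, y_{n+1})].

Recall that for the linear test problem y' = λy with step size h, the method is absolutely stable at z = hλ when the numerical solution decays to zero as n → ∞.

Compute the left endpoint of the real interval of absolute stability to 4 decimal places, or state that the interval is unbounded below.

With y'=λy (z=hλ):
  y_{n+1} = y_n + z·[14/15·y_n + 1/15·y_{n+1}] ⇒ (1 − 1/15z)y_{n+1} = (1 + 14/15z)y_n
  ⇒ R(z) = (1 + 14/15z)/(1 − 1/15z).

Solve |R(x)|<1 on ℝ⁻.
x=-0.49: |R|=0.5255
R=−1: 1+14/15x = −1+1/15x ⇒ -13/15x=2 ⇒ x=2/(-13/15)=-2.3077
Confirm numerically:
  x=-2.012: |R|=0.77404 <1
  x=-1.532: |R|=0.39003 <1
  x=-1.473: |R|=0.34129 <1
  x=-1.360: |R|=0.24694 <1
  x=-2.731: |R|=1.31036 >1
  x=-2.354: |R|=1.03469 >1
Interval (-2.3077, 0).

z* = -2.3077.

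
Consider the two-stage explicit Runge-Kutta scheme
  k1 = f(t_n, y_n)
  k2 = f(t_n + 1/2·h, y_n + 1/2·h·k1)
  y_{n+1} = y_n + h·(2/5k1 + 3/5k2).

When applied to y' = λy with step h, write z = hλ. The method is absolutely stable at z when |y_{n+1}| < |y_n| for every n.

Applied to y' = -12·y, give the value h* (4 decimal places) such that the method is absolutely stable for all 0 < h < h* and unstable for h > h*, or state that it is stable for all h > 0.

On y'=λy, z=hλ:
  k1=λy_n ⇒ h·k1=z·y_n;  k2=λ(1+1/2z)y_n ⇒ h·k2=z(1+1/2z)y_n
  y_{n+1}/y_n = 1 + 2/5z + 3/5z(1+1/2z) = 1 + z + 3/10z²
  R(z) = 1 + z + 3/10z².

Boundary: |R(x)|=1, x<0.
x=-1.55: |R|=0.1707
R=1: x+3/10x²=0 ⇒ x=−10/3=-3.3333; min R=1−1/(4·3/10)=0.1667>−1
Confirm numerically:
  x=-2.886: |R|=0.61270 <1
  x=-2.884: |R|=0.61124 <1
  x=-2.234: |R|=0.26323 <1
  x=-2.099: |R|=0.22274 <1
  x=-3.553: |R|=1.23414 >1
  x=-3.462: |R|=1.13363 >1
Interval (-3.3333, 0).

(-3.3333,0); λ=-12 ⇒ h* = (10/3)/12 = 0.2778.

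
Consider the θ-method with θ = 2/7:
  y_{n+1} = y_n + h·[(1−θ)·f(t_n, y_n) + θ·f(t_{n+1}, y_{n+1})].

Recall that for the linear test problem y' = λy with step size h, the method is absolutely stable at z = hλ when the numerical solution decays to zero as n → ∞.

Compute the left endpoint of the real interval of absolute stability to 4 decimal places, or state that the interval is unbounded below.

With y'=λy (z=hλ):
  y_{n+1} = y_n + z·[5/7·y_n + 2/7·y_{n+1}] ⇒ (1 − 2/7z)y_{n+1} = (1 + 5/7z)y_n
  Hence R(z) = (1 + 5/7z)/(1 − 2/7z).

Boundary: |R(x)|=1, x<0.
x=-0.67: |R|=0.4376
R=−1: 1+5/7x = −1+2/7x ⇒ -3/7x=2 ⇒ x=2/(-3/7)=-4.6667
Confirm numerically:
  x=-4.485: |R|=0.96587 <1
  x=-4.079: |R|=0.88369 <1
  x=-2.160: |R|=0.33569 <1
  x=-5.076: |R|=1.07160 >1
  x=-4.816: |R|=1.02694 >1
  x=-4.748: |R|=1.01479 >1
Interval (-4.6667, 0).

left endpoint -4.6667.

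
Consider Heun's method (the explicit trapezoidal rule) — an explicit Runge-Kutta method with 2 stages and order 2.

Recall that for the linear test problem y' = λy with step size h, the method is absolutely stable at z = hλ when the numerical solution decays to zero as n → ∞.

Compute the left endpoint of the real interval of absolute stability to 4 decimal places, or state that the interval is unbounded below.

z* = -2.0000.

Set f=λy, z=hλ:
  order 2, 2-stage ⇒ R(z)=1+z+z^2/2
  (e.g. R(-1.72)=0.75920, |R|=0.75920)

Need |R(x)|<1, x<0.
x=-1.72: |R|=0.7592
|R(-1.07)|=0.5025 |R(-0.79)|=0.5221 |R(-0.7)|=0.5450
Bisect:
  x_lo=-2.8076 |R|=2.1338  x_hi=-0.2042 |R|=0.8167
  mid=-1.50591 |R|=0.62797 →hi
  mid=-2.15677 |R|=1.16906 →lo
  mid=-1.83134 |R|=0.84557 →hi
  mid=-1.99406 |R|=0.99408 →hi
  mid=-2.07542 |R|=1.07826 →lo
  mid=-2.03474 |R|=1.03534 →lo
  mid=-2.01440 |R|=1.01450 →lo
  mid=-2.00423 |R|=1.00424 →lo
  ...
  [-2.00010,-1.99994] ⇒ x*=-2.0000
Stable set (-2.0000, 0).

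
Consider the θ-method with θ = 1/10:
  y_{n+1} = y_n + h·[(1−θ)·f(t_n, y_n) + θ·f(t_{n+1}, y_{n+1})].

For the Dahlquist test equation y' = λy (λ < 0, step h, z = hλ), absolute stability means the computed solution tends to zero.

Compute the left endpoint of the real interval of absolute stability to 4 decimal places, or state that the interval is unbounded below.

left endpoint -2.5000.

With y'=λy (z=hλ):
  y_{n+1} = y_n + z·[9/10·y_n + 1/10·y_{n+1}] ⇒ (1 − 1/10z)y_{n+1} = (1 + 9/10z)y_n
  Hence R(z) = (1 + 9/10z)/(1 − 1/10z).

Find x<0 with |R(x)|<1.
x=-0.73: |R|=0.3197
R=−1: 1+9/10x = −1+1/10x ⇒ -4/5x=2 ⇒ x=2/(-4/5)=-2.5000
Confirm numerically:
  x=-1.657: |R|=0.42146 <1
  x=-1.639: |R|=0.40820 <1
  x=-1.436: |R|=0.25568 <1
  x=-2.779: |R|=1.17466 >1
  x=-2.738: |R|=1.14947 >1
  x=-2.541: |R|=1.02615 >1
So |R|<1 on (-2.5000, 0).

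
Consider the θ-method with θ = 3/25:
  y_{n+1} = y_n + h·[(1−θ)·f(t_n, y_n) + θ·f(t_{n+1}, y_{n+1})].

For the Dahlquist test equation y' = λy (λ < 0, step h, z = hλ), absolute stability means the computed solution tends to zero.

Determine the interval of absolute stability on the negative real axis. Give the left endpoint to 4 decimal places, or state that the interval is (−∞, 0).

Test eqn y'=λy, z=hλ:
  y_{n+1} = y_n + z·[22/25·y_n + 3/25·y_{n+1}] ⇒ (1 − 3/25z)y_{n+1} = (1 + 22/25z)y_n
  R(z) = (1 + 22/25z)/(1 − 3/25z).

Solve |R(x)|<1 on ℝ⁻.
x=-0.84: |R|=0.2369
R=−1: 1+22/25x = −1+3/25x ⇒ -19/25x=2 ⇒ x=2/(-19/25)=-2.6316
Confirm numerically:
  x=-2.180: |R|=0.72796 <1
  x=-2.090: |R|=0.67093 <1
  x=-1.968: |R|=0.59203 <1
  x=-1.151: |R|=0.01132 <1
  x=-3.132: |R|=1.27643 >1
  x=-3.115: |R|=1.26743 >1
So |R|<1 on (-2.6316, 0).

z∈(-2.6316,0).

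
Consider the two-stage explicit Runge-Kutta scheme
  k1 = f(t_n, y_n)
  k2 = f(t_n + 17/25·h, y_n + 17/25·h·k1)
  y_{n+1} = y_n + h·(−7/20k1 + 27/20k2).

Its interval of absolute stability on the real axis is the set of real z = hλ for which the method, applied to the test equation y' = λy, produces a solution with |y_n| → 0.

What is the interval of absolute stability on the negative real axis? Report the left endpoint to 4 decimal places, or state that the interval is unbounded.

z∈(-1.0893,0).

Set f=λy, z=hλ:
  k1=λy_n ⇒ h·k1=z·y_n;  k2=λ(1+17/25z)y_n ⇒ h·k2=z(1+17/25z)y_n
  y_{n+1}/y_n = 1 − 7/20z + 27/20z(1+17/25z) = 1 + z + 459/500z²
  so R(z) = 1 + z + 459/500z².

Solve |R(x)|<1 on ℝ⁻.
x=-0.77: |R|=0.7743
R=1: x+459/500x²=0 ⇒ x=−500/459=-1.0893; min R=1−1/(4·459/500)=0.7277>−1
Confirm numerically:
  x=-0.903: |R|=0.84555 <1
  x=-0.801: |R|=0.78799 <1
  x=-0.795: |R|=0.78520 <1
  x=-0.683: |R|=0.74524 <1
  x=-1.454: |R|=1.48676 >1
  x=-1.318: |R|=1.27668 >1
  x=-1.186: |R|=1.10526 >1
Stable set (-1.0893, 0).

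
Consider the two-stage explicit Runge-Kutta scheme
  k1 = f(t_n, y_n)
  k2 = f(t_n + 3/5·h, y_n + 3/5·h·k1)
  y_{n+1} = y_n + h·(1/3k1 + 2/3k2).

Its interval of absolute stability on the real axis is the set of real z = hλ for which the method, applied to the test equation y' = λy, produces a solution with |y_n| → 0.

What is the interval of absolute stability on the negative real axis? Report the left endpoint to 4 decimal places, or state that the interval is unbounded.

z∈(-2.5000,0).

Test eqn y'=λy, z=hλ:
  k1=λy_n ⇒ h·k1=z·y_n;  k2=λ(1+3/5z)y_n ⇒ h·k2=z(1+3/5z)y_n
  y_{n+1}/y_n = 1 + 1/3z + 2/3z(1+3/5z) = 1 + z + 2/5z²
  Hence R(z) = 1 + z + 2/5z².

Need |R(x)|<1, x<0.
x=-0.58: |R|=0.5546
R=1: x+2/5x²=0 ⇒ x=−5/2=-2.5000; min R=1−1/(4·2/5)=0.3750>−1
Confirm numerically:
  x=-1.785: |R|=0.48949 <1
  x=-1.399: |R|=0.38388 <1
  x=-1.282: |R|=0.37541 <1
  x=-1.034: |R|=0.39366 <1
  x=-3.036: |R|=1.65092 >1
  x=-2.804: |R|=1.34097 >1
  x=-2.781: |R|=1.31258 >1
Interval (-2.5000, 0).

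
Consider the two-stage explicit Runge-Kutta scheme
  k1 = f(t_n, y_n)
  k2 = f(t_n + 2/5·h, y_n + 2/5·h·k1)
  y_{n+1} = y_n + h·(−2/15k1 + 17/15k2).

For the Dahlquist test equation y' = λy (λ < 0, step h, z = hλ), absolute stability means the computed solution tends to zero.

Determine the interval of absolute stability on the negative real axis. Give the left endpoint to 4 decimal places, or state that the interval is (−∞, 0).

(-2.2059, 0).

On y'=λy, z=hλ:
  k1=λy_n ⇒ h·k1=z·y_n;  k2=λ(1+2/5z)y_n ⇒ h·k2=z(1+2/5z)y_n
  y_{n+1}/y_n = 1 − 2/15z + 17/15z(1+2/5z) = 1 + z + 34/75z²
  R(z) = 1 + z + 34/75z².

Need |R(x)|<1, x<0.
x=-1.67: |R|=0.5943
R=1: x+34/75x²=0 ⇒ x=−75/34=-2.2059; min R=1−1/(4·34/75)=0.4485>−1
Confirm numerically:
  x=-2.017: |R|=0.82729 <1
  x=-1.806: |R|=0.67261 <1
  x=-1.339: |R|=0.47379 <1
  x=-1.295: |R|=0.46525 <1
  x=-2.694: |R|=1.59613 >1
  x=-2.379: |R|=1.18670 >1
Stable set (-2.2059, 0).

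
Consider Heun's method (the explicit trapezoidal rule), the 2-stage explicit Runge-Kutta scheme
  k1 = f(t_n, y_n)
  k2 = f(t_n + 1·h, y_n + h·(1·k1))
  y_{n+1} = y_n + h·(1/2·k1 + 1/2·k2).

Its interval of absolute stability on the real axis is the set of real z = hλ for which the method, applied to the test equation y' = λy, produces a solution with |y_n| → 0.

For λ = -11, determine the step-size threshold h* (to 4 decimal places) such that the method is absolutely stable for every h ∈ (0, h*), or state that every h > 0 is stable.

(-2.0000,0); λ=-11 ⇒ h* = 0.1818.

With y'=λy (z=hλ):
  order 2, 2-stage ⇒ R(z)=1+z+z^2/2
  (e.g. R(-0.51)=0.62005, |R|=0.62005)

Need |R(x)|<1, x<0.
x=-0.51: |R|=0.6200
|R(-1.36)|=0.5648 |R(-1.28)|=0.5392 |R(-0.5)|=0.6250
Bisect:
  x_lo=-2.5493 |R|=1.7002  x_hi=-0.2779 |R|=0.7607
  mid=-1.41360 |R|=0.58553 →hi
  mid=-1.98145 |R|=0.98162 →hi
  mid=-2.26538 |R|=1.30059 →lo
  mid=-2.12341 |R|=1.13103 →lo
  mid=-2.05243 |R|=1.05381 →lo
  mid=-2.01694 |R|=1.01709 →lo
  mid=-1.99920 |R|=0.99920 →hi
  ...
  [-2.00003,-1.99989] ⇒ x*=-2.0000
Interval (-2.0000, 0).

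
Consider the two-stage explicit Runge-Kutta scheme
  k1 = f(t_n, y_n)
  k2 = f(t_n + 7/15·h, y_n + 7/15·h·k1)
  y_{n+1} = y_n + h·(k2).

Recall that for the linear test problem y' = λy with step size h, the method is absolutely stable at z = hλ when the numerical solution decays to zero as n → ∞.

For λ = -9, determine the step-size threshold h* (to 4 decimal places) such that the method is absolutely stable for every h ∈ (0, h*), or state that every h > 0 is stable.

(-2.1429,0); λ=-9 ⇒ h* = (15/7)/9 = 0.2381.

On y'=λy, z=hλ:
  k1=λy_n ⇒ h·k1=z·y_n;  k2=λ(1+7/15z)y_n ⇒ h·k2=z(1+7/15z)y_n
  y_{n+1}/y_n = 1 + z(1+7/15z) = 1 + z + 7/15z²
  Hence R(z) = 1 + z + 7/15z².

Need |R(x)|<1, x<0.
x=-1.43: |R|=0.5243
R=1: x+7/15x²=0 ⇒ x=−15/7=-2.1429; min R=1−1/(4·7/15)=0.4643>−1
Confirm numerically:
  x=-1.814: |R|=0.72161 <1
  x=-1.328: |R|=0.49501 <1
  x=-0.939: |R|=0.47247 <1
  x=-2.710: |R|=1.71725 >1
  x=-2.476: |R|=1.38494 >1
Interval (-2.1429, 0).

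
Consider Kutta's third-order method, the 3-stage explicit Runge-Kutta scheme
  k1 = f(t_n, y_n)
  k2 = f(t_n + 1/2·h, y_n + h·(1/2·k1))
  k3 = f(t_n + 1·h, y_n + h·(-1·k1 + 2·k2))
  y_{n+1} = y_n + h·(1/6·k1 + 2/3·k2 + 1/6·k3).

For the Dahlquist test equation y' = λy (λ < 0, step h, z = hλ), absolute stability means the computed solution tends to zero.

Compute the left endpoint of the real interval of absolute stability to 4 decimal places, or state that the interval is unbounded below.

Test eqn y'=λy, z=hλ:
  order 3, 3-stage ⇒ R(z)=1+z+z^2/2+z^3/6
  (e.g. R(-1.7)=-0.07383, |R|=0.07383)

Boundary: |R(x)|=1, x<0.
x=-1.7: |R|=0.0738
|R(-2.48)|=0.9470 |R(-1.28)|=0.1897 |R(-1.21)|=0.2268
Bisect:
  x_lo=-2.8960 |R|=1.7506  x_hi=-0.2958 |R|=0.7436
  mid=-1.59588 |R|=0.00013 →hi
  mid=-2.24593 |R|=0.61198 →hi
  mid=-2.57095 |R|=1.09829 →lo
  mid=-2.40844 |R|=0.83654 →hi
  mid=-2.48969 |R|=0.96250 →hi
  mid=-2.53032 |R|=1.02913 →lo
  mid=-2.51001 |R|=0.99550 →hi
  mid=-2.52016 |R|=1.01224 →lo
  mid=-2.51508 |R|=1.00385 →lo
  mid=-2.51254 |R|=0.99967 →hi
  ...
  [-2.51286,-2.51270] ⇒ x*=-2.5127
Interval (-2.5127, 0).

left endpoint -2.5127.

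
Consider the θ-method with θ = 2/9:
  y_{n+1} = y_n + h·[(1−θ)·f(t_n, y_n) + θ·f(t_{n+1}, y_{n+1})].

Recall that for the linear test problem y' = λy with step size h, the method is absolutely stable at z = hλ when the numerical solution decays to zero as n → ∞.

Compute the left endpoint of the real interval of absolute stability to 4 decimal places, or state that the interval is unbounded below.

z* = -3.6000.

With y'=λy (z=hλ):
  y_{n+1} = y_n + z·[7/9·y_n + 2/9·y_{n+1}] ⇒ (1 − 2/9z)y_{n+1} = (1 + 7/9z)y_n
  R(z) = (1 + 7/9z)/(1 − 2/9z).

Need |R(x)|<1, x<0.
x=-0.41: |R|=0.6242
R=−1: 1+7/9x = −1+2/9x ⇒ -5/9x=2 ⇒ x=2/(-5/9)=-3.6000
Confirm numerically:
  x=-3.531: |R|=0.97852 <1
  x=-3.463: |R|=0.95699 <1
  x=-1.820: |R|=0.29589 <1
  x=-1.460: |R|=0.10235 <1
  x=-4.050: |R|=1.13158 >1
  x=-3.764: |R|=1.04961 >1
  x=-3.625: |R|=1.00769 >1
Stable set (-3.6000, 0).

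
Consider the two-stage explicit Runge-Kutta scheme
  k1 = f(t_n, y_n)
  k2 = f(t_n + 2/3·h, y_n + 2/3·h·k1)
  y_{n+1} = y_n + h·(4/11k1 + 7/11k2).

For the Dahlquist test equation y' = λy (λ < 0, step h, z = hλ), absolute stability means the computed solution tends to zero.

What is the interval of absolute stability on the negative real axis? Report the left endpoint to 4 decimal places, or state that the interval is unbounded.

Test eqn y'=λy, z=hλ:
  k1=λy_n ⇒ h·k1=z·y_n;  k2=λ(1+2/3z)y_n ⇒ h·k2=z(1+2/3z)y_n
  y_{n+1}/y_n = 1 + 4/11z + 7/11z(1+2/3z) = 1 + z + 14/33z²
  Hence R(z) = 1 + z + 14/33z².

Solve |R(x)|<1 on ℝ⁻.
x=-1.02: |R|=0.4214
R=1: x+14/33x²=0 ⇒ x=−33/14=-2.3571; min R=1−1/(4·14/33)=0.4107>−1
Confirm numerically:
  x=-1.755: |R|=0.55168 <1
  x=-1.647: |R|=0.50380 <1
  x=-1.271: |R|=0.41434 <1
  x=-2.863: |R|=1.61442 >1
  x=-2.651: |R|=1.33049 >1
  x=-2.562: |R|=1.22266 >1
Stable set (-2.3571, 0).

z∈(-2.3571,0).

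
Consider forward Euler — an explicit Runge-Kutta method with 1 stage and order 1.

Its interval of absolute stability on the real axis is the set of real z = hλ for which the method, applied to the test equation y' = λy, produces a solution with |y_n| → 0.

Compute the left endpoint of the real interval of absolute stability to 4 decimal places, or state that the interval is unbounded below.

left endpoint -2.0000.

Set f=λy, z=hλ:
  order 1, 1-stage ⇒ R(z)=1+z
  (e.g. R(-1.13)=-0.13000, |R|=0.13000)

Solve |R(x)|<1 on ℝ⁻.
x=-1.13: |R|=0.1300
|R(-2.17)|=1.1700 |R(-1.85)|=0.8500 |R(-0.52)|=0.4800
Bisect:
  x_lo=-2.4122 |R|=1.4122  x_hi=-0.1803 |R|=0.8197
  mid=-1.29625 |R|=0.29625 →hi
  mid=-1.85424 |R|=0.85424 →hi
  mid=-2.13324 |R|=1.13324 →lo
  mid=-1.99374 |R|=0.99374 →hi
  mid=-2.06349 |R|=1.06349 →lo
  mid=-2.02861 |R|=1.02861 →lo
  mid=-2.01118 |R|=1.01118 →lo
  mid=-2.00246 |R|=1.00246 →lo
  ...
  [-2.00001,-1.99987] ⇒ x*=-2.0000
So |R|<1 on (-2.0000, 0).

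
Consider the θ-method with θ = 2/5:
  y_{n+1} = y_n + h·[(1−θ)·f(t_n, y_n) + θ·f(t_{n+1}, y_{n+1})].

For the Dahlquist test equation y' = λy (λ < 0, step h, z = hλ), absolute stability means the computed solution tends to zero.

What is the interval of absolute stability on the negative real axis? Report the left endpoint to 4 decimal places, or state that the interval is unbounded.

With y'=λy (z=hλ):
  y_{n+1} = y_n + z·[3/5·y_n + 2/5·y_{n+1}] ⇒ (1 − 2/5z)y_{n+1} = (1 + 3/5z)y_n
  R(z) = (1 + 3/5z)/(1 − 2/5z).

Solve |R(x)|<1 on ℝ⁻.
x=-1.18: |R|=0.1984
R=−1: 1+3/5x = −1+2/5x ⇒ -1/5x=2 ⇒ x=2/(-1/5)=-10.0000
Confirm numerically:
  x=-9.833: |R|=0.99323 <1
  x=-8.901: |R|=0.95180 <1
  x=-6.417: |R|=0.79909 <1
  x=-5.810: |R|=0.74789 <1
  x=-10.190: |R|=1.00749 >1
  x=-10.156: |R|=1.00616 >1
Stable set (-10.0000, 0).

(-10.0000, 0).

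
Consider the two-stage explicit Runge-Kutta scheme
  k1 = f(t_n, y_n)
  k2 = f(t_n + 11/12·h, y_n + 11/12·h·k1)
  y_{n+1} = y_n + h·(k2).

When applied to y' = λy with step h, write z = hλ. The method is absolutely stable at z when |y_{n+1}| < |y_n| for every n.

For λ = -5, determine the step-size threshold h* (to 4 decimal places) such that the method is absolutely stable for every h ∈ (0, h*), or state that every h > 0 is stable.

Test eqn y'=λy, z=hλ:
  k1=λy_n ⇒ h·k1=z·y_n;  k2=λ(1+11/12z)y_n ⇒ h·k2=z(1+11/12z)y_n
  y_{n+1}/y_n = 1 + z(1+11/12z) = 1 + z + 11/12z²
  Hence R(z) = 1 + z + 11/12z².

Find x<0 with |R(x)|<1.
x=-0.93: |R|=0.8628
R=1: x+11/12x²=0 ⇒ x=−12/11=-1.0909; min R=1−1/(4·11/12)=0.7273>−1
Confirm numerically:
  x=-0.782: |R|=0.77856 <1
  x=-0.674: |R|=0.74242 <1
  x=-0.548: |R|=0.72728 <1
  x=-1.138: |R|=1.04912 >1
  x=-1.122: |R|=1.03198 >1
Stable set (-1.0909, 0).

(-1.0909,0); λ=-5 ⇒ h* = (12/11)/5 = 0.2182.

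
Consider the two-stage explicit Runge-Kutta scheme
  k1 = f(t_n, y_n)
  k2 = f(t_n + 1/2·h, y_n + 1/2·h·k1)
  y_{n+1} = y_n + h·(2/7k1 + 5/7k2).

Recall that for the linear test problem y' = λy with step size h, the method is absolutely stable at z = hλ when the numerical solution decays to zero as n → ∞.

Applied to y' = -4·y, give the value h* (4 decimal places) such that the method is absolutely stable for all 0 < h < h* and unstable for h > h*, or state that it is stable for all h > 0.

(-2.8000,0); λ=-4 ⇒ h* = (14/5)/4 = 0.7000.

With y'=λy (z=hλ):
  k1=λy_n ⇒ h·k1=z·y_n;  k2=λ(1+1/2z)y_n ⇒ h·k2=z(1+1/2z)y_n
  y_{n+1}/y_n = 1 + 2/7z + 5/7z(1+1/2z) = 1 + z + 5/14z²
  R(z) = 1 + z + 5/14z².

Boundary: |R(x)|=1, x<0.
x=-1.6: |R|=0.3143
R=1: x+5/14x²=0 ⇒ x=−14/5=-2.8000; min R=1−1/(4·5/14)=0.3000>−1
Confirm numerically:
  x=-2.674: |R|=0.87967 <1
  x=-2.479: |R|=0.71580 <1
  x=-1.430: |R|=0.30032 <1
  x=-1.236: |R|=0.30961 <1
  x=-3.040: |R|=1.26057 >1
  x=-2.854: |R|=1.05504 >1
  x=-2.842: |R|=1.04263 >1
Stable set (-2.8000, 0).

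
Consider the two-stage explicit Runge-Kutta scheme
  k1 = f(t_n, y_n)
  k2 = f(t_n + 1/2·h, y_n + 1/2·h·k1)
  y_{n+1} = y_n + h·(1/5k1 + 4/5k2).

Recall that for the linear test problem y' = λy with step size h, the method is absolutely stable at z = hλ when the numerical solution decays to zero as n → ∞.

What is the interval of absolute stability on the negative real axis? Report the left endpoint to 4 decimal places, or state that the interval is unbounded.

Set f=λy, z=hλ:
  k1=λy_n ⇒ h·k1=z·y_n;  k2=λ(1+1/2z)y_n ⇒ h·k2=z(1+1/2z)y_n
  y_{n+1}/y_n = 1 + 1/5z + 4/5z(1+1/2z) = 1 + z + 2/5z²
  Hence R(z) = 1 + z + 2/5z².

Solve |R(x)|<1 on ℝ⁻.
x=-1.18: |R|=0.3770
R=1: x+2/5x²=0 ⇒ x=−5/2=-2.5000; min R=1−1/(4·2/5)=0.3750>−1
Confirm numerically:
  x=-2.195: |R|=0.73221 <1
  x=-2.064: |R|=0.64004 <1
  x=-1.670: |R|=0.44556 <1
  x=-1.022: |R|=0.39579 <1
  x=-3.095: |R|=1.73661 >1
  x=-2.804: |R|=1.34097 >1
  x=-2.735: |R|=1.25709 >1
Interval (-2.5000, 0).

(-2.5000, 0).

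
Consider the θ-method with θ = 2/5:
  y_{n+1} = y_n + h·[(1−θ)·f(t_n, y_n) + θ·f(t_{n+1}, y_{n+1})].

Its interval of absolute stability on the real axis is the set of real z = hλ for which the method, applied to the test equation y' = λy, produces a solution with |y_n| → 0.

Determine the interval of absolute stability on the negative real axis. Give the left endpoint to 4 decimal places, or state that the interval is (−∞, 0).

(-10.0000, 0).

Set f=λy, z=hλ:
  y_{n+1} = y_n + z·[3/5·y_n + 2/5·y_{n+1}] ⇒ (1 − 2/5z)y_{n+1} = (1 + 3/5z)y_n
  so R(z) = (1 + 3/5z)/(1 − 2/5z).

Boundary: |R(x)|=1, x<0.
x=-1.48: |R|=0.0704
R=−1: 1+3/5x = −1+2/5x ⇒ -1/5x=2 ⇒ x=2/(-1/5)=-10.0000
Confirm numerically:
  x=-9.728: |R|=0.98888 <1
  x=-8.373: |R|=0.92518 <1
  x=-4.972: |R|=0.66354 <1
  x=-10.295: |R|=1.01153 >1
  x=-10.140: |R|=1.00554 >1
  x=-10.082: |R|=1.00326 >1
So |R|<1 on (-10.0000, 0).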